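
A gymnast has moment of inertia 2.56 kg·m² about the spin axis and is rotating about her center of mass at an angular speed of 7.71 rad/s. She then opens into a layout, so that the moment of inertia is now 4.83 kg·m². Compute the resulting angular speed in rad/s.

ω₂ ≈ 4.09 rad/s

Angular momentum about the spin axis is conserved since the torque about it is zero.
ω₂ = I₁ω₁ / I₂ = (2.560)(7.71 rad/s) / (4.830) = 4.086 rad/s.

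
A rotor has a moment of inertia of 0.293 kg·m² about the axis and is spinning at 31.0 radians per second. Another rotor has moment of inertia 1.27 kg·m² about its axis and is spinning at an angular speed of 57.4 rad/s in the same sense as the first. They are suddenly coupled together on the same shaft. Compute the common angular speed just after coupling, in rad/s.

|ω_f| ≈ 52.5 rad/s

No external torque acts about the common axis, so total angular momentum is conserved.
Taking A's sense as positive: L = (0.2930)(31.0) + (1.270)(57.4) = 81.98 kg·m²·rad/s.
Combined I = 0.2930 + 1.270 = 1.563 kg·m².
ω_f = L / I = 81.98 / 1.563 = 52.45 rad/s.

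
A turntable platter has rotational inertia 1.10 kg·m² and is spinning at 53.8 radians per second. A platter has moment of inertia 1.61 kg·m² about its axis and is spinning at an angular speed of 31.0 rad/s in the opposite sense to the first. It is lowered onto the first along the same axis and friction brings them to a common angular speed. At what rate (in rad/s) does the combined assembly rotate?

The coupling torques are internal; angular momentum about the shared axis is conserved.
Taking A's sense as positive: L = (1.100)(53.8) − (1.610)(31.0) = 9.270 kg·m²·rad/s.
Combined I = 1.100 + 1.610 = 2.710 kg·m².
ω_f = L / I = 9.270 / 2.710 = 3.421 rad/s.

|ω_f| ≈ 3.42 rad/s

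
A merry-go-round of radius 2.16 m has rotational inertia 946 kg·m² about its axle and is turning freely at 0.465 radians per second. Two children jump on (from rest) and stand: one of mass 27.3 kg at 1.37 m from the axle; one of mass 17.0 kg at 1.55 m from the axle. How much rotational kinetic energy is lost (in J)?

energy lost ≈ 9.07 J

No external torque acts about the axle; L_before = L_after.
Added inertia Σmr² = (27.3)(1.37)² + (17.0)(1.55)² = 92.08 kg·m²; I_f = 946.0 + 92.08 = 1038 kg·m².
ω_f = I_p ω_i / I_f = (946.0)(0.465) / 1038 = 0.4238 rad/s.
KE_i = ½(946.0)(0.4650 rad/s)² = 102.3 J; KE_f = ½(1038)(0.4238)² = 93.20 J.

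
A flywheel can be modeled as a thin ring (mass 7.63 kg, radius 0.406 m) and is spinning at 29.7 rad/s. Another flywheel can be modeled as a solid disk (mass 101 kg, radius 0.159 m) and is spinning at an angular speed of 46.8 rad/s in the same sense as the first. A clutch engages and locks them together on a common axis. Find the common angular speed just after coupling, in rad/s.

The coupling torques are internal; angular momentum about the shared axis is conserved.
Moments of inertia: I_A = (7.63)(0.406)² = 1.258 kg·m²; I_B = ½(101)(0.159)² = 1.277 kg·m².
Taking A's sense as positive: L = (1.258)(29.7) + (1.277)(46.8) = 97.10 kg·m²·rad/s.
Combined I = 1.258 + 1.277 = 2.534 kg·m².
ω_f = L / I = 97.10 / 2.534 = 38.31 rad/s.

|ω_f| ≈ 38.3 rad/s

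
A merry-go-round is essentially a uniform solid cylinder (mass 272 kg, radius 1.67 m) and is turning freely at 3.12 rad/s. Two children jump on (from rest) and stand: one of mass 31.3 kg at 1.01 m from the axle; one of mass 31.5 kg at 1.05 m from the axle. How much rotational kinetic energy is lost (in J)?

energy lost ≈ 276 J

No external torque acts about the axle; L_before = L_after.
I_p = ½(272)(1.67)² = 379.3 kg·m².
Added inertia Σmr² = (31.3)(1.01)² + (31.5)(1.05)² = 66.66 kg·m²; I_f = 379.3 + 66.66 = 445.9 kg·m².
ω_f = I_p ω_i / I_f = (379.3)(3.12) / 445.9 = 2.654 rad/s.
KE_i = ½(379.3)(3.120 rad/s)² = 1846 J; KE_f = ½(445.9)(2.654)² = 1570 J.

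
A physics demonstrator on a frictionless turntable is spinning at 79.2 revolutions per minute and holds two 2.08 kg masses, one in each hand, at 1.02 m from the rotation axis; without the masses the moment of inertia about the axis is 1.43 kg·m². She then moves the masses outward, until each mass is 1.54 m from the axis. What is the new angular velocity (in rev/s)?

No external torque acts about the spin axis, so angular momentum is conserved.
I₁ = 1.43 + 2(2.08)(1.02)² = 5.758 kg·m²; I₂ = 1.43 + 2(2.08)(1.54)² = 11.30 kg·m².
ω₂ = I₁ω₁ / I₂ = (5.758)(79.2 rpm) / (11.30) = 40.37 rpm = 0.6729 rev/s.

ω₂ ≈ 0.673 rev/s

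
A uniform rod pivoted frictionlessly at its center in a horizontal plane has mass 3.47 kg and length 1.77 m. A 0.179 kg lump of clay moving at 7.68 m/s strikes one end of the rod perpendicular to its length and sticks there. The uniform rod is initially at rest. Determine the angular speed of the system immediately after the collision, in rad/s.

|ω_f| ≈ 1.16 rad/s

About the pivot the impulsive forces during the collision are internal, so angular momentum about that axis is conserved.
I_p = (1/12)(3.47)(1.77)² = 0.9059 kg·m². Taking the sense of the lump of clay's angular momentum as positive, L_{lump} = m v R = (0.179)(7.68)(1.77/2) = 1.217 kg·m²/s.
L_i = 0 + 1.217 = 1.217 kg·m²/s.
After sticking, I_f = I_p + m R² = 0.9059 + (0.179)(1.77/2)² = 1.046 kg·m².
ω_f = L_i / I_f = 1.217 / 1.046 = 1.163 rad/s.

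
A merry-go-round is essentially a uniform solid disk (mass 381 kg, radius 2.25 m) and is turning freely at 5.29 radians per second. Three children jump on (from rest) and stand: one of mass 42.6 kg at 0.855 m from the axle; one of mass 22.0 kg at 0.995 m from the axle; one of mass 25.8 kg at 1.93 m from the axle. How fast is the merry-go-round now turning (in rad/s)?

ω_f ≈ 4.58 rad/s

No external torque acts about the axle; L_before = L_after.
I_p = ½(381)(2.25)² = 964.4 kg·m².
Added inertia Σmr² = (42.6)(0.855)² + (22.0)(0.995)² + (25.8)(1.93)² = 149.0 kg·m²; I_f = 964.4 + 149.0 = 1113 kg·m².
ω_f = I_p ω_i / I_f = (964.4)(5.29) / 1113 = 4.582 rad/s.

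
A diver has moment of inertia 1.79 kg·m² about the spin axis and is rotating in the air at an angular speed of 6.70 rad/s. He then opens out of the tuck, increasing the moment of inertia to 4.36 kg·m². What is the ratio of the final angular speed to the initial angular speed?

ω₂/ω₁ ≈ 0.411

Angular momentum about the spin axis is conserved since the torque about it is zero.
ω₂/ω₁ = I₁/I₂ = 1.790 / 4.360 = 0.4106.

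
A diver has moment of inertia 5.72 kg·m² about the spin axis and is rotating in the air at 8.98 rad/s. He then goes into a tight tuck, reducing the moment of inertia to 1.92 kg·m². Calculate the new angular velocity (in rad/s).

ω₂ ≈ 26.8 rad/s

With no external torque about the axis, L is conserved: I₁ω₁ = I₂ω₂.
ω₂ = I₁ω₁ / I₂ = (5.720)(8.98 rad/s) / (1.920) = 26.75 rad/s.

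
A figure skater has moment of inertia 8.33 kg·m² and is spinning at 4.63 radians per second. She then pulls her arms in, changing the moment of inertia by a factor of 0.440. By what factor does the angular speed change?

ω₂/ω₁ ≈ 2.27

No external torque acts about the spin axis, so angular momentum is conserved.
I₂ = 0.440 × 8.33 = 3.665 kg·m².
ω₂/ω₁ = I₁/I₂ = 8.330 / 3.665 = 2.273.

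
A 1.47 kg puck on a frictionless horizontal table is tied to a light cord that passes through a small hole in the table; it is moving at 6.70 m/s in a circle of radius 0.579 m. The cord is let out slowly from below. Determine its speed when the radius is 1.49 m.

The only horizontal force on the mass is along the cord (radial), so it exerts no torque about the hole and angular momentum m v r is conserved.
v₂ = v₁ r₁ / r₂ = (6.70)(0.579) / (1.49) = 2.604 m/s.

v₂ ≈ 2.60 m/s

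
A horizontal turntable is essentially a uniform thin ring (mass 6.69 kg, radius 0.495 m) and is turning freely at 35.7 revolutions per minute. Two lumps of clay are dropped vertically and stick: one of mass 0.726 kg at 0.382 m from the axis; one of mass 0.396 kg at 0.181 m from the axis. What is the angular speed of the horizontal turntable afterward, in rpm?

ω_f ≈ 33.3 rpm

No external torque acts about the axis; L_before = L_after.
I_p = (6.69)(0.495)² = 1.639 kg·m².
Added inertia Σmr² = (0.726)(0.382)² + (0.396)(0.181)² = 0.1189 kg·m²; I_f = 1.639 + 0.1189 = 1.758 kg·m².
ω_f = I_p ω_i / I_f = (1.639)(35.7) / 1.758 = 33.29 rpm.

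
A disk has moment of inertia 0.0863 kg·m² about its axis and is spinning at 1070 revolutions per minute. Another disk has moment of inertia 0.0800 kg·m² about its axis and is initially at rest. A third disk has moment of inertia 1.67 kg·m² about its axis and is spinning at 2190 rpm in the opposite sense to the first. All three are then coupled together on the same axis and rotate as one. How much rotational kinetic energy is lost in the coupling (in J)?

The coupling torques are internal; angular momentum about the shared axis is conserved.
Taking A's sense as positive: L = (0.08630)(1070) − (1.670)(2190) = -3565 kg·m²·rpm.
Combined I = 0.08630 + 0.08000 + 1.670 = 1.836 kg·m².
ω_f = L / I = -3565 / 1.836 = -1941 rpm.
KE_i = ½ΣIω² = 44460 J; KE_f = ½(1.836)(203.3)² = 37950 J.

ΔKE lost ≈ 6510 J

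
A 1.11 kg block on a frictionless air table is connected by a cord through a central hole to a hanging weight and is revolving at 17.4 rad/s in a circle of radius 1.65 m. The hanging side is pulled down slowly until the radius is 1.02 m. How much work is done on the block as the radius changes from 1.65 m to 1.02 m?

The constraining force is radial, so m r² ω about the center is conserved.
ω₂ = ω₁ (r₁/r₂)² = (17.4)(1.65/1.02)² = 45.53 rad/s.
W = ΔKE = ½m(v₂² − v₁²) = 739.6 J.

W ≈ 740 J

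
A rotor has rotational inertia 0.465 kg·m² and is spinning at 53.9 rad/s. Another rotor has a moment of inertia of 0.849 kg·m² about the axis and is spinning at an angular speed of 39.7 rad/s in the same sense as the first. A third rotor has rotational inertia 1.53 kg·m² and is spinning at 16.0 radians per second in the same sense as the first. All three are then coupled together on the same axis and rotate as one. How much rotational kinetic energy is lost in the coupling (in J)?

No external torque acts about the common axis, so total angular momentum is conserved.
Taking A's sense as positive: L = (0.4650)(53.9) + (0.8490)(39.7) + (1.530)(16.0) = 83.25 kg·m²·rad/s.
Combined I = 0.4650 + 0.8490 + 1.530 = 2.844 kg·m².
ω_f = L / I = 83.25 / 2.844 = 29.27 rad/s.
KE_i = ½ΣIω² = 1540 J; KE_f = ½(2.844)(29.27)² = 1218 J.

ΔKE lost ≈ 322 J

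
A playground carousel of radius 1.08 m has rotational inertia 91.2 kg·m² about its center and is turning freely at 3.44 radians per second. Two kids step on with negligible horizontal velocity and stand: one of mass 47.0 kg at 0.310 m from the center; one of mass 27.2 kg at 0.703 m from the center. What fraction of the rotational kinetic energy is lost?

fraction ≈ 0.165

The added mass arrives with no angular momentum about the center, and any external torque about the center is negligible, so the system's angular momentum is conserved.
Added inertia Σmr² = (47.0)(0.310)² + (27.2)(0.703)² = 17.96 kg·m²; I_f = 91.20 + 17.96 = 109.2 kg·m².
ω_f = I_p ω_i / I_f = (91.20)(3.44) / 109.2 = 2.874 rad/s.
KE_i = ½(91.20)(3.440 rad/s)² = 539.6 J; KE_f = ½(109.2)(2.874)² = 450.8 J.
Fraction lost = 0.1645.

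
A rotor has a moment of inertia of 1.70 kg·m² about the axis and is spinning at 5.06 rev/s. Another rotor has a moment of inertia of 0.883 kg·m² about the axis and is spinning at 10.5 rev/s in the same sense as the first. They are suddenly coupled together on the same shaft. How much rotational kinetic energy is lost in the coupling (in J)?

ΔKE lost ≈ 339 J

The coupling torques are internal; angular momentum about the shared axis is conserved.
Taking A's sense as positive: L = (1.700)(5.06) + (0.8830)(10.5) = 17.87 kg·m²·rev/s.
Combined I = 1.700 + 0.8830 = 2.583 kg·m².
ω_f = L / I = 17.87 / 2.583 = 6.920 rev/s.
KE_i = ½ΣIω² = 2781 J; KE_f = ½(2.583)(43.48)² = 2441 J.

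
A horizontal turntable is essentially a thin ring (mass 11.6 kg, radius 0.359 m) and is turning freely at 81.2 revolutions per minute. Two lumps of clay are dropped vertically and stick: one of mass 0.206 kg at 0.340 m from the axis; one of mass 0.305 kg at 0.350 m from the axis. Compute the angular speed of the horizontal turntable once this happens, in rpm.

The added mass arrives with no angular momentum about the axis, and any external torque about the axis is negligible, so the system's angular momentum is conserved.
I_p = (11.6)(0.359)² = 1.495 kg·m².
Added inertia Σmr² = (0.206)(0.340)² + (0.305)(0.350)² = 0.06118 kg·m²; I_f = 1.495 + 0.06118 = 1.556 kg·m².
ω_f = I_p ω_i / I_f = (1.495)(81.2) / 1.556 = 78.01 rpm.

ω_f ≈ 78.0 rpm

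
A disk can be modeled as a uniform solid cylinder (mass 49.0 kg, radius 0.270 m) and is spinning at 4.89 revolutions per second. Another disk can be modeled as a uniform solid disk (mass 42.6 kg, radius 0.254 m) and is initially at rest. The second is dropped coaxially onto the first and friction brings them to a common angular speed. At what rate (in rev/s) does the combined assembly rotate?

|ω_f| ≈ 2.76 rev/s

No external torque acts about the common axis, so total angular momentum is conserved.
Moments of inertia: I_A = ½(49.0)(0.270)² = 1.786 kg·m²; I_B = ½(42.6)(0.254)² = 1.374 kg·m².
Taking A's sense as positive: L = (1.786)(4.89) = 8.734 kg·m²·rev/s.
Combined I = 1.786 + 1.374 = 3.160 kg·m².
ω_f = L / I = 8.734 / 3.160 = 2.764 rev/s.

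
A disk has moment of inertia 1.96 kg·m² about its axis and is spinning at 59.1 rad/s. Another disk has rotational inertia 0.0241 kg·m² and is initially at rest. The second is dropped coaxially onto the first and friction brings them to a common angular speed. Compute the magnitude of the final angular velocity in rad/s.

The coupling torques are internal; angular momentum about the shared axis is conserved.
Taking A's sense as positive: L = (1.960)(59.1) = 115.8 kg·m²·rad/s.
Combined I = 1.960 + 0.02410 = 1.984 kg·m².
ω_f = L / I = 115.8 / 1.984 = 58.38 rad/s.

|ω_f| ≈ 58.4 rad/s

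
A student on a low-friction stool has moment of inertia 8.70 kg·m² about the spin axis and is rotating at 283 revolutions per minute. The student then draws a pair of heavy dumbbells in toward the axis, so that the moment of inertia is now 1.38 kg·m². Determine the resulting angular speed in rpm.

With no external torque about the axis, L is conserved: I₁ω₁ = I₂ω₂.
ω₂ = I₁ω₁ / I₂ = (8.700)(283 rpm) / (1.380) = 1784 rpm.

ω₂ ≈ 1780 rpm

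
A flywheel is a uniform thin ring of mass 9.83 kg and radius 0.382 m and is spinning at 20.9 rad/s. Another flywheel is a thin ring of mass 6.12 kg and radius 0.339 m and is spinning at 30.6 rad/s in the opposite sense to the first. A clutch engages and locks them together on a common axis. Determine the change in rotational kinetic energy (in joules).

ΔKE ≈ -626 J

No external torque acts about the common axis, so total angular momentum is conserved.
Moments of inertia: I_A = (9.83)(0.382)² = 1.434 kg·m²; I_B = (6.12)(0.339)² = 0.7033 kg·m².
Taking A's sense as positive: L = (1.434)(20.9) − (0.7033)(30.6) = 8.458 kg·m²·rad/s.
Combined I = 1.434 + 0.7033 = 2.138 kg·m².
ω_f = L / I = 8.458 / 2.138 = 3.957 rad/s.
KE_i = ½ΣIω² = 642.6 J; KE_f = ½(2.138)(3.957)² = 16.73 J.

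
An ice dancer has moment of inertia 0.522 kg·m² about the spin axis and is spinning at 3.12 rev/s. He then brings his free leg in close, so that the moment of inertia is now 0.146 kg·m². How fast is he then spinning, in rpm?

ω₂ ≈ 669 rpm

With no external torque about the axis, L is conserved: I₁ω₁ = I₂ω₂.
ω₂ = I₁ω₁ / I₂ = (0.5220)(3.12 rev/s) / (0.1460) = 11.16 rev/s = 669.3 rpm.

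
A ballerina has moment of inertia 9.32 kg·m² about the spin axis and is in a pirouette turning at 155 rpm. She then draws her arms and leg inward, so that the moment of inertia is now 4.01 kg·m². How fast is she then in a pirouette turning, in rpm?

ω₂ ≈ 360 rpm

Angular momentum about the spin axis is conserved since the torque about it is zero.
ω₂ = I₁ω₁ / I₂ = (9.320)(155 rpm) / (4.010) = 360.2 rpm.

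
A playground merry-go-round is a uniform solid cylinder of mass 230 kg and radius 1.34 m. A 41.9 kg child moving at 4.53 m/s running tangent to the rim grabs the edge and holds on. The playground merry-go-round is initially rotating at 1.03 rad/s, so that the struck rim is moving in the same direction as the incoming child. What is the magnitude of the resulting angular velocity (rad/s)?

|ω_f| ≈ 1.66 rad/s

About the axle the impulsive forces during the collision are internal, so angular momentum about that axis is conserved.
I_p = ½(230)(1.34)² = 206.5 kg·m². Taking the sense of the child's angular momentum as positive, L_{child} = m v R = (41.9)(4.53)(1.34) = 254.3 kg·m²/s.
L_i = +I_p ω_p + m v R = +(206.5)(1.03) + 254.3 = 467.0 kg·m²/s.
After sticking, I_f = I_p + m R² = 206.5 + (41.9)(1.34)² = 281.7 kg·m².
ω_f = L_i / I_f = 467.0 / 281.7 = 1.658 rad/s.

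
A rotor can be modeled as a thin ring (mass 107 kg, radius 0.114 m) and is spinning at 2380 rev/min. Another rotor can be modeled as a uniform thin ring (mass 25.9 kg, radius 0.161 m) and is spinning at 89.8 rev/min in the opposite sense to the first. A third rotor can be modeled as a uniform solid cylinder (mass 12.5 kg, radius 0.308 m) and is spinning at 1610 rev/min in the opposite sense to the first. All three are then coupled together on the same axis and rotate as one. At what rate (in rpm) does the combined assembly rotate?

|ω_f| ≈ 864 rpm

No external torque acts about the common axis, so total angular momentum is conserved.
Moments of inertia: I_A = (107)(0.114)² = 1.391 kg·m²; I_B = (25.9)(0.161)² = 0.6714 kg·m²; I_C = ½(12.5)(0.308)² = 0.5929 kg·m².
Taking A's sense as positive: L = (1.391)(2380) − (0.6714)(89.8) − (0.5929)(1610) = 2295 kg·m²·rpm.
Combined I = 1.391 + 0.6714 + 0.5929 = 2.655 kg·m².
ω_f = L / I = 2295 / 2.655 = 864.4 rpm.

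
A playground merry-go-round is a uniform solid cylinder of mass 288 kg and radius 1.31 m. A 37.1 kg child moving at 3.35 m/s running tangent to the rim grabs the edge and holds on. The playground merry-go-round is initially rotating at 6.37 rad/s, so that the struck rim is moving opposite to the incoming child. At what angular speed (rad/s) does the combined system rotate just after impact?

|ω_f| ≈ 4.54 rad/s

The axle reaction passes through the axle and exerts no torque about it; angular momentum about the axle is conserved through the impact.
I_p = ½(288)(1.31)² = 247.1 kg·m². Taking the sense of the child's angular momentum as positive, L_{child} = m v R = (37.1)(3.35)(1.31) = 162.8 kg·m²/s.
L_i = −I_p ω_p + m v R = −(247.1)(6.37) + 162.8 = -1411 kg·m²/s.
After sticking, I_f = I_p + m R² = 247.1 + (37.1)(1.31)² = 310.8 kg·m².
ω_f = L_i / I_f = -1411 / 310.8 = -4.541 rad/s.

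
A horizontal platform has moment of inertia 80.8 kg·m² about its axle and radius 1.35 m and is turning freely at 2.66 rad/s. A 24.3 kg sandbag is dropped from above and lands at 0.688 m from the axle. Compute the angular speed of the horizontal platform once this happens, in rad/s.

ω_f ≈ 2.33 rad/s

No external torque acts about the axle; L_before = L_after.
Added inertia Σmr² = (24.3)(0.688)² = 11.50 kg·m²; I_f = 80.80 + 11.50 = 92.30 kg·m².
ω_f = I_p ω_i / I_f = (80.80)(2.66) / 92.30 = 2.329 rad/s.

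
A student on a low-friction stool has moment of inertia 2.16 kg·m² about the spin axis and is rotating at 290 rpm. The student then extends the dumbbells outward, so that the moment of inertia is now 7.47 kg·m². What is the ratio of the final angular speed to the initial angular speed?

ω₂/ω₁ ≈ 0.289

No external torque acts about the spin axis, so angular momentum is conserved.
ω₂/ω₁ = I₁/I₂ = 2.160 / 7.470 = 0.2892.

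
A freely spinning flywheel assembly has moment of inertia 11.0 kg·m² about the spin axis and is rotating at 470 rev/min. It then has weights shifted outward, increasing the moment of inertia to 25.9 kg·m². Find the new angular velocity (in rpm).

No external torque acts about the spin axis, so angular momentum is conserved.
ω₂ = I₁ω₁ / I₂ = (11.00)(470 rpm) / (25.90) = 199.6 rpm.

ω₂ ≈ 200 rpm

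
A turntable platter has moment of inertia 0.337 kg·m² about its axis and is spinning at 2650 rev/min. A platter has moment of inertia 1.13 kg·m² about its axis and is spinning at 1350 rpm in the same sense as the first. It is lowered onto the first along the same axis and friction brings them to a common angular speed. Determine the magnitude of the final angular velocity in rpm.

No external torque acts about the common axis, so total angular momentum is conserved.
Taking A's sense as positive: L = (0.3370)(2650) + (1.130)(1350) = 2419 kg·m²·rpm.
Combined I = 0.3370 + 1.130 = 1.467 kg·m².
ω_f = L / I = 2419 / 1.467 = 1649 rpm.

|ω_f| ≈ 1650 rpm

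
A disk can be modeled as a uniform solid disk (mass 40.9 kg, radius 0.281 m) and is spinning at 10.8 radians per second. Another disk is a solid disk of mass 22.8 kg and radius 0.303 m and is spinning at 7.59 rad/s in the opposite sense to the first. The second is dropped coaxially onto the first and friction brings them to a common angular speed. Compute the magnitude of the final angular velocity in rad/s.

The coupling torques are internal; angular momentum about the shared axis is conserved.
Moments of inertia: I_A = ½(40.9)(0.281)² = 1.615 kg·m²; I_B = ½(22.8)(0.303)² = 1.047 kg·m².
Taking A's sense as positive: L = (1.615)(10.8) − (1.047)(7.59) = 9.495 kg·m²·rad/s.
Combined I = 1.615 + 1.047 = 2.661 kg·m².
ω_f = L / I = 9.495 / 2.661 = 3.568 rad/s.

|ω_f| ≈ 3.57 rad/s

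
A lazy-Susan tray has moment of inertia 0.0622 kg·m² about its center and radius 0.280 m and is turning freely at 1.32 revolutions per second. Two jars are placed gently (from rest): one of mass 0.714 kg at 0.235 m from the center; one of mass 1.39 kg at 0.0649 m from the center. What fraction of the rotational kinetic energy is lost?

The added mass arrives with no angular momentum about the center, and any external torque about the center is negligible, so the system's angular momentum is conserved.
Added inertia Σmr² = (0.714)(0.235)² + (1.39)(0.0649)² = 0.04529 kg·m²; I_f = 0.06220 + 0.04529 = 0.1075 kg·m².
ω_f = I_p ω_i / I_f = (0.06220)(1.32) / 0.1075 = 0.7639 rev/s.
KE_i = ½(0.06220)(8.294 rad/s)² = 2.139 J; KE_f = ½(0.1075)(4.799)² = 1.238 J.
Fraction lost = 0.4213.

fraction ≈ 0.421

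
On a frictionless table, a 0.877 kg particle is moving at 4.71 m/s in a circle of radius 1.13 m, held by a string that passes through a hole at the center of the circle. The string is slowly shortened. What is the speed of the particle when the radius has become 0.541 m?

The only horizontal force on the mass is along the cord (radial), so it exerts no torque about the hole and angular momentum m v r is conserved.
v₂ = v₁ r₁ / r₂ = (4.71)(1.13) / (0.541) = 9.838 m/s.

v₂ ≈ 9.84 m/s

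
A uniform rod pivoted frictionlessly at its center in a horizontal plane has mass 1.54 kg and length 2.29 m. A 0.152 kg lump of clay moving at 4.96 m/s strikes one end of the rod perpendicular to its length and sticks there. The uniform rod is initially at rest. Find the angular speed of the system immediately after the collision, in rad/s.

About the pivot the impulsive forces during the collision are internal, so angular momentum about that axis is conserved.
I_p = (1/12)(1.54)(2.29)² = 0.6730 kg·m². Taking the sense of the lump of clay's angular momentum as positive, L_{lump} = m v R = (0.152)(4.96)(2.29/2) = 0.8632 kg·m²/s.
L_i = 0 + 0.8632 = 0.8632 kg·m²/s.
After sticking, I_f = I_p + m R² = 0.6730 + (0.152)(2.29/2)² = 0.8723 kg·m².
ω_f = L_i / I_f = 0.8632 / 0.8723 = 0.9896 rad/s.

|ω_f| ≈ 0.990 rad/s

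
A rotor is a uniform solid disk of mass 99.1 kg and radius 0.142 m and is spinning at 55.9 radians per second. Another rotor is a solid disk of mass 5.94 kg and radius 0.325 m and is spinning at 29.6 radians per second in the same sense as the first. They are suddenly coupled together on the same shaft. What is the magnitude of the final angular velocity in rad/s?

|ω_f| ≈ 49.6 rad/s

No external torque acts about the common axis, so total angular momentum is conserved.
Moments of inertia: I_A = ½(99.1)(0.142)² = 0.9991 kg·m²; I_B = ½(5.94)(0.325)² = 0.3137 kg·m².
Taking A's sense as positive: L = (0.9991)(55.9) + (0.3137)(29.6) = 65.14 kg·m²·rad/s.
Combined I = 0.9991 + 0.3137 = 1.313 kg·m².
ω_f = L / I = 65.14 / 1.313 = 49.62 rad/s.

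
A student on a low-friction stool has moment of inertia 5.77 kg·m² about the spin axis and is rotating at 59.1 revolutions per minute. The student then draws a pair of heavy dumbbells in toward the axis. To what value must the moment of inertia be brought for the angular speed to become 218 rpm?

Angular momentum about the spin axis is conserved since the torque about it is zero.
I₂ = I₁ω₁ / ω₂ = (5.77)(59.1) / (218) = 1.564 kg·m².

I₂ ≈ 1.56 kg·m²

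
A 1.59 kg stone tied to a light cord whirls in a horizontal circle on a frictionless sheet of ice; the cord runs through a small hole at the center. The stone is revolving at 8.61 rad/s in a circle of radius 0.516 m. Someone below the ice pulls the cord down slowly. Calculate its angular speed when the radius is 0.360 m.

ω₂ ≈ 17.7 rad/s

No torque about the axis ⇒ m r₁² ω₁ = m r₂² ω₂.
ω₂ = ω₁ (r₁/r₂)² = (8.61)(0.516/0.360)² = 17.69 rad/s.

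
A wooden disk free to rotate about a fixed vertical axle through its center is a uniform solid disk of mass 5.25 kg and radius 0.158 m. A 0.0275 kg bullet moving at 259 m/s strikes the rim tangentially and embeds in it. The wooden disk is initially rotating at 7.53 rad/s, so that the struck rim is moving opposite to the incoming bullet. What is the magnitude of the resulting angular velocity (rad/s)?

|ω_f| ≈ 9.54 rad/s

The axle reaction passes through the axle and exerts no torque about it; angular momentum about the axle is conserved through the impact.
I_p = ½(5.25)(0.158)² = 0.06553 kg·m². Taking the sense of the bullet's angular momentum as positive, L_{bullet} = m v R = (0.0275)(259)(0.158) = 1.125 kg·m²/s.
L_i = −I_p ω_p + m v R = −(0.06553)(7.53) + 1.125 = 0.6319 kg·m²/s.
After sticking, I_f = I_p + m R² = 0.06553 + (0.0275)(0.158)² = 0.06622 kg·m².
ω_f = L_i / I_f = 0.6319 / 0.06622 = 9.543 rad/s.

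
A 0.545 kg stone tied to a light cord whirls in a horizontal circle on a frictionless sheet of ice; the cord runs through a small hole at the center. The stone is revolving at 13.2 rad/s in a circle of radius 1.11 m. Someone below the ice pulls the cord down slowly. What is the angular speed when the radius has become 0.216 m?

ω₂ ≈ 349 rad/s

The constraining force is radial, so m r² ω about the center is conserved.
ω₂ = ω₁ (r₁/r₂)² = (13.2)(1.11/0.216)² = 348.6 rad/s.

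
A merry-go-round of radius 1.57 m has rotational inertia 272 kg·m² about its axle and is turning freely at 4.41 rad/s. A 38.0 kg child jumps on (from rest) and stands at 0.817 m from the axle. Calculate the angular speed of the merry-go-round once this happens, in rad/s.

ω_f ≈ 4.03 rad/s

The added mass arrives with no angular momentum about the axle, and any external torque about the axle is negligible, so the system's angular momentum is conserved.
Added inertia Σmr² = (38.0)(0.817)² = 25.36 kg·m²; I_f = 272.0 + 25.36 = 297.4 kg·m².
ω_f = I_p ω_i / I_f = (272.0)(4.41) / 297.4 = 4.034 rad/s.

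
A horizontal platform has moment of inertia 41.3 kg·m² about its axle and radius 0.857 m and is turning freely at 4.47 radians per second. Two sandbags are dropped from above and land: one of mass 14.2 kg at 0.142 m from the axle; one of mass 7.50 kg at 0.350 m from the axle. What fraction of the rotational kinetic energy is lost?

The added mass arrives with no angular momentum about the axle, and any external torque about the axle is negligible, so the system's angular momentum is conserved.
Added inertia Σmr² = (14.2)(0.142)² + (7.50)(0.350)² = 1.205 kg·m²; I_f = 41.30 + 1.205 = 42.51 kg·m².
ω_f = I_p ω_i / I_f = (41.30)(4.47) / 42.51 = 4.343 rad/s.
KE_i = ½(41.30)(4.470 rad/s)² = 412.6 J; KE_f = ½(42.51)(4.343)² = 400.9 J.
Fraction lost = 0.02835.

fraction ≈ 0.0284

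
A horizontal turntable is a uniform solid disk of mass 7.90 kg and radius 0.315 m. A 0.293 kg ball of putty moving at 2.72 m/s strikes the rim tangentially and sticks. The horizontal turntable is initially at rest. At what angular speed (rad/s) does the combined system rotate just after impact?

The axle reaction passes through the axle and exerts no torque about it; angular momentum about the axle is conserved through the impact.
I_p = ½(7.90)(0.315)² = 0.3919 kg·m². Taking the sense of the ball of putty's angular momentum as positive, L_{ball} = m v R = (0.293)(2.72)(0.315) = 0.2510 kg·m²/s.
L_i = 0 + 0.2510 = 0.2510 kg·m²/s.
After sticking, I_f = I_p + m R² = 0.3919 + (0.293)(0.315)² = 0.4210 kg·m².
ω_f = L_i / I_f = 0.2510 / 0.4210 = 0.5963 rad/s.

|ω_f| ≈ 0.596 rad/s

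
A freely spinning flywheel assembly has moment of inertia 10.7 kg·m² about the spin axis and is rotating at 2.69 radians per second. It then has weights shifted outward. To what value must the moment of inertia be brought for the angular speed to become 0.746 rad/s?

I₂ ≈ 38.6 kg·m²

No external torque acts about the spin axis, so angular momentum is conserved.
I₂ = I₁ω₁ / ω₂ = (10.7)(2.69) / (0.746) = 38.58 kg·m².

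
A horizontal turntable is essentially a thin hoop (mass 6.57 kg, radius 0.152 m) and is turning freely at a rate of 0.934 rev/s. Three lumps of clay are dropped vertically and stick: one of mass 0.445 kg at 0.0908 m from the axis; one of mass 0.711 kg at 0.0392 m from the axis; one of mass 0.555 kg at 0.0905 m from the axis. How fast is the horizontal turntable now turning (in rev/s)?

No external torque acts about the axis; L_before = L_after.
I_p = (6.57)(0.152)² = 0.1518 kg·m².
Added inertia Σmr² = (0.445)(0.0908)² + (0.711)(0.0392)² + (0.555)(0.0905)² = 0.009307 kg·m²; I_f = 0.1518 + 0.009307 = 0.1611 kg·m².
ω_f = I_p ω_i / I_f = (0.1518)(0.934) / 0.1611 = 0.8800 rev/s.

ω_f ≈ 0.880 rev/s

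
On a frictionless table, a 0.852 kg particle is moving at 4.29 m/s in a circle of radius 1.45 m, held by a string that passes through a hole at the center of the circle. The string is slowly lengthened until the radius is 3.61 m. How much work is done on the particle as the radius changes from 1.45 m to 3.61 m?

The only horizontal force on the mass is along the cord (radial), so it exerts no torque about the hole and angular momentum m v r is conserved.
v₂ = v₁ r₁ / r₂ = (4.29)(1.45) / (3.61) = 1.723 m/s.
W = ΔKE = ½m(v₂² − v₁²) = -6.575 J.

W ≈ -6.58 J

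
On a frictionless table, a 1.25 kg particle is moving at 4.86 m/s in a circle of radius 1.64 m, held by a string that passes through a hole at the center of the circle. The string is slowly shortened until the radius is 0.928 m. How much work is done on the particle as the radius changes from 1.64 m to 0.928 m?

W ≈ 31.3 J

Central (radial) force ⇒ zero torque about the center ⇒ m v r is constant.
v₂ = v₁ r₁ / r₂ = (4.86)(1.64) / (0.928) = 8.589 m/s.
W = ΔKE = ½m(v₂² − v₁²) = 31.34 J.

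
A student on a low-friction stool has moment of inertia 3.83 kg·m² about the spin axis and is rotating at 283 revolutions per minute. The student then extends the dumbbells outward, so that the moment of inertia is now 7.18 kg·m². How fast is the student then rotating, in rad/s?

ω₂ ≈ 15.8 rad/s

No external torque acts about the spin axis, so angular momentum is conserved.
ω₂ = I₁ω₁ / I₂ = (3.830)(283 rpm) / (7.180) = 151.0 rpm = 15.81 rad/s.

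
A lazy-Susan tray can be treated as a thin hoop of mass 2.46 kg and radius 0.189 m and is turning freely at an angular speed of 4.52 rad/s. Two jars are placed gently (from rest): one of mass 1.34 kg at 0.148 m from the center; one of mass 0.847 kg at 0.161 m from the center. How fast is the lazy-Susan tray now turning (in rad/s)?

ω_f ≈ 2.85 rad/s

No external torque acts about the center; L_before = L_after.
I_p = (2.46)(0.189)² = 0.08787 kg·m².
Added inertia Σmr² = (1.34)(0.148)² + (0.847)(0.161)² = 0.05131 kg·m²; I_f = 0.08787 + 0.05131 = 0.1392 kg·m².
ω_f = I_p ω_i / I_f = (0.08787)(4.52) / 0.1392 = 2.854 rad/s.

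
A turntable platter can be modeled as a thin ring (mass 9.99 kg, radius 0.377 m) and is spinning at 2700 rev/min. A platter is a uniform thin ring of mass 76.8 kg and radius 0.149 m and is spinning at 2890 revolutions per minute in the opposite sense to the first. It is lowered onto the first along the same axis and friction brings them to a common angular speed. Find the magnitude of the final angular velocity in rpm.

|ω_f| ≈ 350 rpm

No external torque acts about the common axis, so total angular momentum is conserved.
Moments of inertia: I_A = (9.99)(0.377)² = 1.420 kg·m²; I_B = (76.8)(0.149)² = 1.705 kg·m².
Taking A's sense as positive: L = (1.420)(2700) − (1.705)(2890) = -1094 kg·m²·rpm.
Combined I = 1.420 + 1.705 = 3.125 kg·m².
ω_f = L / I = -1094 / 3.125 = -350.1 rpm.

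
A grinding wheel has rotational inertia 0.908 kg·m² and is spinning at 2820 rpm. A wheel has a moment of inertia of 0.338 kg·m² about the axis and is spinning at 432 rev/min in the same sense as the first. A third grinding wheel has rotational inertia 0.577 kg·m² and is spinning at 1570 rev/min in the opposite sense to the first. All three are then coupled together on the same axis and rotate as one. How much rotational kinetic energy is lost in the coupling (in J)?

The coupling torques are internal; angular momentum about the shared axis is conserved.
Taking A's sense as positive: L = (0.9080)(2820) + (0.3380)(432) − (0.5770)(1570) = 1801 kg·m²·rpm.
Combined I = 0.9080 + 0.3380 + 0.5770 = 1.823 kg·m².
ω_f = L / I = 1801 / 1.823 = 987.8 rpm.
KE_i = ½ΣIω² = 47740 J; KE_f = ½(1.823)(103.4)² = 9753 J.

ΔKE lost ≈ 38000 J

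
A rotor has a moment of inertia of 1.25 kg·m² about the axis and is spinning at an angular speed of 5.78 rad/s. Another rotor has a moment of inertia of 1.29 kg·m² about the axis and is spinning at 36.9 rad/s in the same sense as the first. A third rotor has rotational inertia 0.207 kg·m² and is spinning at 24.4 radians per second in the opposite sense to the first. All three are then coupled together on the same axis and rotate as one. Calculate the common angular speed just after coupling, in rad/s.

The coupling torques are internal; angular momentum about the shared axis is conserved.
Taking A's sense as positive: L = (1.250)(5.78) + (1.290)(36.9) − (0.2070)(24.4) = 49.78 kg·m²·rad/s.
Combined I = 1.250 + 1.290 + 0.2070 = 2.747 kg·m².
ω_f = L / I = 49.78 / 2.747 = 18.12 rad/s.

|ω_f| ≈ 18.1 rad/s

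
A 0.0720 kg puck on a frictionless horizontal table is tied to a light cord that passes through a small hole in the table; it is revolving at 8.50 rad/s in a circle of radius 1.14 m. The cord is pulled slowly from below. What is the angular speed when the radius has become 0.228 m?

The constraining force is radial, so m r² ω about the center is conserved.
ω₂ = ω₁ (r₁/r₂)² = (8.50)(1.14/0.228)² = 212.5 rad/s.

ω₂ ≈ 212 rad/s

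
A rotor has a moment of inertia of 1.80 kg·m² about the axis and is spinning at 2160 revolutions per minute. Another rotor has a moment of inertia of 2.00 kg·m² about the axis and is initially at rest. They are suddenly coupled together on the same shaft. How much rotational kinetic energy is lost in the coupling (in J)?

ΔKE lost ≈ 24200 J

The coupling torques are internal; angular momentum about the shared axis is conserved.
Taking A's sense as positive: L = (1.800)(2160) = 3888 kg·m²·rpm.
Combined I = 1.800 + 2.000 = 3.800 kg·m².
ω_f = L / I = 3888 / 3.800 = 1023 rpm.
KE_i = ½ΣIω² = 46050 J; KE_f = ½(3.800)(107.1)² = 21810 J.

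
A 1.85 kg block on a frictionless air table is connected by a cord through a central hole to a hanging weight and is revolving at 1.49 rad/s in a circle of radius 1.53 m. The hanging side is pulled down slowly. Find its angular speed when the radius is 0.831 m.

ω₂ ≈ 5.05 rad/s

The constraining force is radial, so m r² ω about the center is conserved.
ω₂ = ω₁ (r₁/r₂)² = (1.49)(1.53/0.831)² = 5.051 rad/s.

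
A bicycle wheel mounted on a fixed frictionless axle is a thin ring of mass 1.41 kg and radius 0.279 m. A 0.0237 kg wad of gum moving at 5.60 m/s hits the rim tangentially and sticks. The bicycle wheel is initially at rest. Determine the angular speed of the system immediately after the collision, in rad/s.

The axle reaction passes through the axle and exerts no torque about it; angular momentum about the axle is conserved through the impact.
I_p = (1.41)(0.279)² = 0.1098 kg·m². Taking the sense of the wad of gum's angular momentum as positive, L_{wad} = m v R = (0.0237)(5.60)(0.279) = 0.03703 kg·m²/s.
L_i = 0 + 0.03703 = 0.03703 kg·m²/s.
After sticking, I_f = I_p + m R² = 0.1098 + (0.0237)(0.279)² = 0.1116 kg·m².
ω_f = L_i / I_f = 0.03703 / 0.1116 = 0.3318 rad/s.

|ω_f| ≈ 0.332 rad/s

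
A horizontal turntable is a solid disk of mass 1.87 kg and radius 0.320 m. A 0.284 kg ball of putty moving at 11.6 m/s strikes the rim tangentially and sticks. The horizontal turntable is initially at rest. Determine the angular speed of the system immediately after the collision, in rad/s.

|ω_f| ≈ 8.45 rad/s

The axle reaction passes through the axle and exerts no torque about it; angular momentum about the axle is conserved through the impact.
I_p = ½(1.87)(0.320)² = 0.09574 kg·m². Taking the sense of the ball of putty's angular momentum as positive, L_{ball} = m v R = (0.284)(11.6)(0.320) = 1.054 kg·m²/s.
L_i = 0 + 1.054 = 1.054 kg·m²/s.
After sticking, I_f = I_p + m R² = 0.09574 + (0.284)(0.320)² = 0.1248 kg·m².
ω_f = L_i / I_f = 1.054 / 0.1248 = 8.445 rad/s.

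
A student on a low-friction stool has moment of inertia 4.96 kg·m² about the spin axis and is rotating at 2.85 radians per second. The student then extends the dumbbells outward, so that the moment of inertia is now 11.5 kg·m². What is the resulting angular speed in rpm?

No external torque acts about the spin axis, so angular momentum is conserved.
ω₂ = I₁ω₁ / I₂ = (4.960)(2.85 rad/s) / (11.50) = 1.229 rad/s = 11.74 rpm.

ω₂ ≈ 11.7 rpm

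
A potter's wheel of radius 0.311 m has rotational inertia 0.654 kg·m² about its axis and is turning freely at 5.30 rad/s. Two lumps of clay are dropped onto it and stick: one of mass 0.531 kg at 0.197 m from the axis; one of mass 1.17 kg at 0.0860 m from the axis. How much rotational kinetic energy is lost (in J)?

energy lost ≈ 0.393 J

The added mass arrives with no angular momentum about the axis, and any external torque about the axis is negligible, so the system's angular momentum is conserved.
Added inertia Σmr² = (0.531)(0.197)² + (1.17)(0.0860)² = 0.02926 kg·m²; I_f = 0.6540 + 0.02926 = 0.6833 kg·m².
ω_f = I_p ω_i / I_f = (0.6540)(5.30) / 0.6833 = 5.073 rad/s.
KE_i = ½(0.6540)(5.300 rad/s)² = 9.185 J; KE_f = ½(0.6833)(5.073)² = 8.792 J.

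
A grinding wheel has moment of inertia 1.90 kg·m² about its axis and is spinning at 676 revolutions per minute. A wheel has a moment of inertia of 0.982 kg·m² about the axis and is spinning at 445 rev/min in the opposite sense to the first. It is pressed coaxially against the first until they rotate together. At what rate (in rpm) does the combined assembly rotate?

No external torque acts about the common axis, so total angular momentum is conserved.
Taking A's sense as positive: L = (1.900)(676) − (0.9820)(445) = 847.4 kg·m²·rpm.
Combined I = 1.900 + 0.9820 = 2.882 kg·m².
ω_f = L / I = 847.4 / 2.882 = 294.0 rpm.

|ω_f| ≈ 294 rpm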